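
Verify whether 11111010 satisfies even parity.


Number of 1s: 6

Yes, parity is correct (6 ones)


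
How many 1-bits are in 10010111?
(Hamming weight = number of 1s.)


Counting 1s in 10010111

5


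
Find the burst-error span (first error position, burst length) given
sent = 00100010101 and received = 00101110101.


XOR: 00001100000

Burst at position 4, length 2


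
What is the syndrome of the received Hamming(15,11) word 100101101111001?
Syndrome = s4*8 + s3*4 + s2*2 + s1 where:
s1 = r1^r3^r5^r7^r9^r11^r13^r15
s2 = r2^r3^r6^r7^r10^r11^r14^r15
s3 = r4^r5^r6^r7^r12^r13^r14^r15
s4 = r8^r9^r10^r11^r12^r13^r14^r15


s1=1, s2=1, s3=1, s4=1

Syndrome = 15 (error at position 15)


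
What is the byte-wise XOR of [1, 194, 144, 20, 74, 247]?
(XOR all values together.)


XOR chain: 1 ^ 194 ^ 144 ^ 20 ^ 74 ^ 247 = 250

250


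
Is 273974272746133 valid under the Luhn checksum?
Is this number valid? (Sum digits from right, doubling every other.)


Luhn sum = 65
65 mod 10 = 5

Invalid (Luhn sum mod 10 = 5)


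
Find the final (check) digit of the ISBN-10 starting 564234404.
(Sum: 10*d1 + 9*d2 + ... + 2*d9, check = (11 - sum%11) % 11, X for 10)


Weighted sum: 212
212 mod 11 = 3

Check digit: 8


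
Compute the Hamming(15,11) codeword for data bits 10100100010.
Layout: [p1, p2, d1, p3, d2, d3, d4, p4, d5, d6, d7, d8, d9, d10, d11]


Parity bits: p1=1, p2=0, p3=0, p4=0

101001000100010


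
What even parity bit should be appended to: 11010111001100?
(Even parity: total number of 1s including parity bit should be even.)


Number of 1s in data: 8
Parity bit: 0

0


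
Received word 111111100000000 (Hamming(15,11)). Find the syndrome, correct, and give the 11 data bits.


Syndrome = 0: no error detected

Data: 11110000000 (no errors)


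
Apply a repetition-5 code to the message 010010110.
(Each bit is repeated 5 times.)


Each bit -> 5 copies

000001111100000000001111100000111111111100000


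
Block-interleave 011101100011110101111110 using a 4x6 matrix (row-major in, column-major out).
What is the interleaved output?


Matrix:
  011101
  100011
  110101
  111110
Read columns: 011110111001101101011110

011110111001101101011110


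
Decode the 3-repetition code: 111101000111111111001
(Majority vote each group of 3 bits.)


Groups: 111, 101, 000, 111, 111, 111, 001
Majority votes: 1101110

1101110


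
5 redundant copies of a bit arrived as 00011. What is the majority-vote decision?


Ones: 2 out of 5
Threshold: 3

0 (2/5 voted 1)


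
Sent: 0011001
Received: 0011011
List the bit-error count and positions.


XOR: 0000010

1 error(s) at position(s): 5


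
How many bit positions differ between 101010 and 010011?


XOR: 111001
Count of 1s: 4

4


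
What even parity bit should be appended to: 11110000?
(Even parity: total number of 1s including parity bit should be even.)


Number of 1s in data: 4
Parity bit: 0

0


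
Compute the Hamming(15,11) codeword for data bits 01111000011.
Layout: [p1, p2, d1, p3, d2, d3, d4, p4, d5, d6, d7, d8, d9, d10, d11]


Parity bits: p1=0, p2=0, p3=1, p4=1

000111111000011


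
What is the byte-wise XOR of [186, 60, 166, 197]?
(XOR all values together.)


XOR chain: 186 ^ 60 ^ 166 ^ 197 = 229

229


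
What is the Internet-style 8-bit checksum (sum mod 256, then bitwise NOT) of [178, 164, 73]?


Sum = 415 mod 256 = 159
Complement = 96

96


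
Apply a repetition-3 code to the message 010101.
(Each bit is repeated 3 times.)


Each bit -> 3 copies

000111000111000111


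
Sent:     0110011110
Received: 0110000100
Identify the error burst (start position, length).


XOR: 0000011010

Burst at position 5, length 4


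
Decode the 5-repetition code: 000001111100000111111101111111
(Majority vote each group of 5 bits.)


Groups: 00000, 11111, 00000, 11111, 11011, 11111
Majority votes: 010111

010111


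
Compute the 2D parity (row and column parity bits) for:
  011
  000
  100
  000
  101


Row parities: 00100
Column parities: 010

Row P: 00100, Col P: 010, Corner: 1


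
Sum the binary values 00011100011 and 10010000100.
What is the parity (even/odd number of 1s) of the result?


00011100011 = 227
10010000100 = 1156
Sum = 1383 = 10101100111
1s count = 7

odd parity (7 ones in 10101100111)


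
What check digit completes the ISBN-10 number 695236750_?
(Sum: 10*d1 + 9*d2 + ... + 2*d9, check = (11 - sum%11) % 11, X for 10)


Weighted sum: 286
286 mod 11 = 0

Check digit: 0


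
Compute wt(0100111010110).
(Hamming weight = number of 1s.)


Counting 1s in 0100111010110

7


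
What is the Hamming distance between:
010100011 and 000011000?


XOR: 010111011
Count of 1s: 6

6


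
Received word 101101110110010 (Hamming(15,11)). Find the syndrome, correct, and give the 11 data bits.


Syndrome = 0: no error detected

Data: 10110110010 (no errors)


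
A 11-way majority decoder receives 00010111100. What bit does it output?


Ones: 5 out of 11
Threshold: 6

0 (5/11 voted 1)


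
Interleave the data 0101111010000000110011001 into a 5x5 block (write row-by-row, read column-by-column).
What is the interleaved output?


Matrix:
  01011
  11010
  00000
  01100
  11001
Read columns: 0100111011000101100010001

0100111011000101100010001


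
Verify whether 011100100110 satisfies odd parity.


Number of 1s: 6

No, parity error (6 ones)


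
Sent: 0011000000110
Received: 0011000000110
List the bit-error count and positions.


XOR: 0000000000000

0 errors (received matches sent)


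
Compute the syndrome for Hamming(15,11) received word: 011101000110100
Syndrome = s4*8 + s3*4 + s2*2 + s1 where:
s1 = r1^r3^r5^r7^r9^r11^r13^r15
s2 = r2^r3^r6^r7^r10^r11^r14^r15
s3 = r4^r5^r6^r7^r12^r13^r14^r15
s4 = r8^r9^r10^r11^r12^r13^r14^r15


s1=1, s2=1, s3=1, s4=1

Syndrome = 15 (error at position 15)


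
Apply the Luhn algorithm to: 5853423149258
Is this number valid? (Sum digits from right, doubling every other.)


Luhn sum = 60
60 mod 10 = 0

Valid (Luhn sum mod 10 = 0)


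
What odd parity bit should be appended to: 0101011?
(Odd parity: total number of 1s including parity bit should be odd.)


Number of 1s in data: 4
Parity bit: 1

1


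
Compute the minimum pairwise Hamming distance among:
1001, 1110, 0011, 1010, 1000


Comparing all pairs, minimum distance: 1
Can detect 0 errors, correct 0 errors

1


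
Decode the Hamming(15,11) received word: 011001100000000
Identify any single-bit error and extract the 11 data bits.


Syndrome = 0: no error detected

Data: 10110000000 (no errors)


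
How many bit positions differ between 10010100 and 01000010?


XOR: 11010110
Count of 1s: 5

5


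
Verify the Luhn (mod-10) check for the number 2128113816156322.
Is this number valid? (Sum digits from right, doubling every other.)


Luhn sum = 61
61 mod 10 = 1

Invalid (Luhn sum mod 10 = 1)


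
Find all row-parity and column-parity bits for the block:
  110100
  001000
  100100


Row parities: 110
Column parities: 011000

Row P: 110, Col P: 011000, Corner: 0


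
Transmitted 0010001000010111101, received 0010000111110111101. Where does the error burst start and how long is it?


XOR: 0000001111100000000

Burst at position 6, length 5


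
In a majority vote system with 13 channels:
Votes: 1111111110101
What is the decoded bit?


Ones: 11 out of 13
Threshold: 7

1 (11/13 voted 1)


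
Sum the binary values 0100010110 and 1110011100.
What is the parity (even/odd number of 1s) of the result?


0100010110 = 278
1110011100 = 924
Sum = 1202 = 10010110010
1s count = 5

odd parity (5 ones in 10010110010)


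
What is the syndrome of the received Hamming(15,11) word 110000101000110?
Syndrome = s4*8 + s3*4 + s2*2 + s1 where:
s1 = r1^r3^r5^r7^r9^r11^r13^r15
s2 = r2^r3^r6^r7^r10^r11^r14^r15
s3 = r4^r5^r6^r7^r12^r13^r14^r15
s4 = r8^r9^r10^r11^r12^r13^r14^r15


s1=0, s2=1, s3=1, s4=1

Syndrome = 14 (error at position 14)


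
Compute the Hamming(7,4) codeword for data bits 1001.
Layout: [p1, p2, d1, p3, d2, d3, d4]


Parity bits: p1=0, p2=0, p3=1

0011001


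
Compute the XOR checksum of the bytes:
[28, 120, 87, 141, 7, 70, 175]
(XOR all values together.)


XOR chain: 28 ^ 120 ^ 87 ^ 141 ^ 7 ^ 70 ^ 175 = 80

80


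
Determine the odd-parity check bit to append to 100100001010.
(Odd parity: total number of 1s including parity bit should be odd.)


Number of 1s in data: 4
Parity bit: 1

1


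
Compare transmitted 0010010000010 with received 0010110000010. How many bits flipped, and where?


XOR: 0000100000000

1 error(s) at position(s): 4


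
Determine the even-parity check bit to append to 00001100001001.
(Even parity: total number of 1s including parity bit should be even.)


Number of 1s in data: 4
Parity bit: 0

0


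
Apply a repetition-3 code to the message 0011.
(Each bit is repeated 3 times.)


Each bit -> 3 copies

000000111111


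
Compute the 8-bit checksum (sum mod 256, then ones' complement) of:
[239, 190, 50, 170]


Sum = 649 mod 256 = 137
Complement = 118

118


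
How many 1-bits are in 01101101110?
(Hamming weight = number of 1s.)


Counting 1s in 01101101110

7


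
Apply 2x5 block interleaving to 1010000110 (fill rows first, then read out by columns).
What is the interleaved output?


Matrix:
  10100
  00110
Read columns: 1000110100

1000110100


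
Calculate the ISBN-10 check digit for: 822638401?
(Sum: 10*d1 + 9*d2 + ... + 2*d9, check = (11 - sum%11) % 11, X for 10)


Weighted sum: 232
232 mod 11 = 1

Check digit: X


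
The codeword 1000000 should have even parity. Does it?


Number of 1s: 1

No, parity error (1 ones)


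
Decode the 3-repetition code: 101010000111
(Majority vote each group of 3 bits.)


Groups: 101, 010, 000, 111
Majority votes: 1001

1001


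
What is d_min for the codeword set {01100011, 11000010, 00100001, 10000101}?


Comparing all pairs, minimum distance: 2
Can detect 1 errors, correct 0 errors

2


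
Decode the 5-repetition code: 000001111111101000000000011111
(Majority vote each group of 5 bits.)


Groups: 00000, 11111, 11101, 00000, 00000, 11111
Majority votes: 011001

011001


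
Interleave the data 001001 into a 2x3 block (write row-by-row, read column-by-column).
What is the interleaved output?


Matrix:
  001
  001
Read columns: 000011

000011


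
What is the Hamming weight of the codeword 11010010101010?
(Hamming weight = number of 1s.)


Counting 1s in 11010010101010

7


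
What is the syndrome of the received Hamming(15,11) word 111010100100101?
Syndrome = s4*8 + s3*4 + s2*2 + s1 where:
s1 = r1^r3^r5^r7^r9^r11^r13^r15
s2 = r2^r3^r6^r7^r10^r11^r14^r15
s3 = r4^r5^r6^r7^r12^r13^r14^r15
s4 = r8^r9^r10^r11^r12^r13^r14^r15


s1=0, s2=1, s3=0, s4=1

Syndrome = 10 (error at position 10)


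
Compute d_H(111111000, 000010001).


XOR: 111101001
Count of 1s: 6

6


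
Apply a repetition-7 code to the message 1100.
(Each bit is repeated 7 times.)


Each bit -> 7 copies

1111111111111100000000000000


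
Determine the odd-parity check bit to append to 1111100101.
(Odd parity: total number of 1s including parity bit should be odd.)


Number of 1s in data: 7
Parity bit: 0

0


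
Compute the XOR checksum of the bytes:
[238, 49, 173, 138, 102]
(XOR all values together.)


XOR chain: 238 ^ 49 ^ 173 ^ 138 ^ 102 = 158

158


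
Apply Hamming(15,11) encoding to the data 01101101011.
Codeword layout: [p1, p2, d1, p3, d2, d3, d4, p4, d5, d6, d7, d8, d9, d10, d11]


Parity bits: p1=1, p2=0, p3=1, p4=1

100111011101011


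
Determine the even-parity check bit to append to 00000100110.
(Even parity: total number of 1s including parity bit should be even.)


Number of 1s in data: 3
Parity bit: 1

1


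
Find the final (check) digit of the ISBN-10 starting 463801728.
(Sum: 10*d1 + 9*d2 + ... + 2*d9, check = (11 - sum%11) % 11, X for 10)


Weighted sum: 229
229 mod 11 = 9

Check digit: 2


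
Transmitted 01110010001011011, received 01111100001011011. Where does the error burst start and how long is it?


XOR: 00001110000000000

Burst at position 4, length 3


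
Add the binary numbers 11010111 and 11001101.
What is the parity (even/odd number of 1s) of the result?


11010111 = 215
11001101 = 205
Sum = 420 = 110100100
1s count = 4

even parity (4 ones in 110100100)


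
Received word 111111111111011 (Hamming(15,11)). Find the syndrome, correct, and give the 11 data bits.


Syndrome = 13: error at position 13

Data: 11111111111 (corrected bit 13)


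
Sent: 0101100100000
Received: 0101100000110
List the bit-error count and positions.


XOR: 0000000100110

3 error(s) at position(s): 7, 10, 11


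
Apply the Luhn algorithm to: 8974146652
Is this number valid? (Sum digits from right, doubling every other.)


Luhn sum = 43
43 mod 10 = 3

Invalid (Luhn sum mod 10 = 3)


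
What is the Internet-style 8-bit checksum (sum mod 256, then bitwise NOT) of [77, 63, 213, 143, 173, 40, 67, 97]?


Sum = 873 mod 256 = 105
Complement = 150

150


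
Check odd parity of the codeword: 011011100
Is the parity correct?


Number of 1s: 5

Yes, parity is correct (5 ones)


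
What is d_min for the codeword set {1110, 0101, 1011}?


Comparing all pairs, minimum distance: 2
Can detect 1 errors, correct 0 errors

2


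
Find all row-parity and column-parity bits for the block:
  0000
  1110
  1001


Row parities: 010
Column parities: 0111

Row P: 010, Col P: 0111, Corner: 1


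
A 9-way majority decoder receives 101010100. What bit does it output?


Ones: 4 out of 9
Threshold: 5

0 (4/9 voted 1)


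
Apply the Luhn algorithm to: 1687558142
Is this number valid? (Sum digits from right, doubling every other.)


Luhn sum = 46
46 mod 10 = 6

Invalid (Luhn sum mod 10 = 6)


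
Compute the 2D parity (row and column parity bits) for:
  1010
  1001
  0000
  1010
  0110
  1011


Row parities: 000001
Column parities: 0100

Row P: 000001, Col P: 0100, Corner: 1


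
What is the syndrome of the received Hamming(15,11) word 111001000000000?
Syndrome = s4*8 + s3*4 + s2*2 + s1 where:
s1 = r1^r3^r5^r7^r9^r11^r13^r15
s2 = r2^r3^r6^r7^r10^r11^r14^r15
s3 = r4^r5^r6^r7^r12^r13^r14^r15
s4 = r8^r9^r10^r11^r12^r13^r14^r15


s1=0, s2=1, s3=1, s4=0

Syndrome = 6 (error at position 6)


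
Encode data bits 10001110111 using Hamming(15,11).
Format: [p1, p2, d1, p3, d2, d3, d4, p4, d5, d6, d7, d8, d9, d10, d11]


Parity bits: p1=1, p2=1, p3=1, p4=0

111100001110111


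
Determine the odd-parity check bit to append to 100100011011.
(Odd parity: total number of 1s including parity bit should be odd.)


Number of 1s in data: 6
Parity bit: 1

1


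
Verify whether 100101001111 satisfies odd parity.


Number of 1s: 7

Yes, parity is correct (7 ones)


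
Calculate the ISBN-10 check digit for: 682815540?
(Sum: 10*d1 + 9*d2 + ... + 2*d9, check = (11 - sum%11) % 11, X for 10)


Weighted sum: 267
267 mod 11 = 3

Check digit: 8


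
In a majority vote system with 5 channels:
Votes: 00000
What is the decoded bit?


Ones: 0 out of 5
Threshold: 3

0 (0/5 voted 1)


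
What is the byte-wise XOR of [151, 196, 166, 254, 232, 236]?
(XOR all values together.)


XOR chain: 151 ^ 196 ^ 166 ^ 254 ^ 232 ^ 236 = 15

15


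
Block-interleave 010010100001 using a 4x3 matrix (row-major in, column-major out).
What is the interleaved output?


Matrix:
  010
  010
  100
  001
Read columns: 001011000001

001011000001


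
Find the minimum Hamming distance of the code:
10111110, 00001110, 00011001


Comparing all pairs, minimum distance: 3
Can detect 2 errors, correct 1 errors

3


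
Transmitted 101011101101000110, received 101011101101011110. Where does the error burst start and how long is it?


XOR: 000000000000011000

Burst at position 13, length 2


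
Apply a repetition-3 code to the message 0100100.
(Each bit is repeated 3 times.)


Each bit -> 3 copies

000111000000111000000


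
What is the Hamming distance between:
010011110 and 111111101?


XOR: 101100011
Count of 1s: 5

5


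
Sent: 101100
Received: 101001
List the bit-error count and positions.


XOR: 000101

2 error(s) at position(s): 3, 5


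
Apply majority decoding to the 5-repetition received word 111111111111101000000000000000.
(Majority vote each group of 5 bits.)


Groups: 11111, 11111, 11101, 00000, 00000, 00000
Majority votes: 111000

111000


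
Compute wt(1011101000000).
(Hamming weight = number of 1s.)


Counting 1s in 1011101000000

5


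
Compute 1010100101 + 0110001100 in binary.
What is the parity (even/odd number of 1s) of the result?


1010100101 = 677
0110001100 = 396
Sum = 1073 = 10000110001
1s count = 4

even parity (4 ones in 10000110001)


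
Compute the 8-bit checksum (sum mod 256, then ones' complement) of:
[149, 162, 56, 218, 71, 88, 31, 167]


Sum = 942 mod 256 = 174
Complement = 81

81


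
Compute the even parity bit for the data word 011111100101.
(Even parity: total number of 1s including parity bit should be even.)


Number of 1s in data: 8
Parity bit: 0

0


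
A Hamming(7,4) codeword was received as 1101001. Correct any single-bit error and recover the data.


Syndrome = 0: no error detected

Data: 0001 (no errors)


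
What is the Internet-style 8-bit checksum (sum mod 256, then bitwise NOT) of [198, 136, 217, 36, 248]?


Sum = 835 mod 256 = 67
Complement = 188

188


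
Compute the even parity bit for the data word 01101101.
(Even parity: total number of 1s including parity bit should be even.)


Number of 1s in data: 5
Parity bit: 1

1


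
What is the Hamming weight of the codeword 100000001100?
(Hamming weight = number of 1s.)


Counting 1s in 100000001100

3


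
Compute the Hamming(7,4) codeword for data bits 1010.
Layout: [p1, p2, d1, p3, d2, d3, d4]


Parity bits: p1=1, p2=0, p3=1

1011010


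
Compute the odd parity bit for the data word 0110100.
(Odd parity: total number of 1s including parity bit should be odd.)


Number of 1s in data: 3
Parity bit: 0

0


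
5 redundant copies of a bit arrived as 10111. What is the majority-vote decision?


Ones: 4 out of 5
Threshold: 3

1 (4/5 voted 1)


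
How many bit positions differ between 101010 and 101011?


XOR: 000001
Count of 1s: 1

1


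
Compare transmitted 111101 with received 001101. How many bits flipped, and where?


XOR: 110000

2 error(s) at position(s): 0, 1


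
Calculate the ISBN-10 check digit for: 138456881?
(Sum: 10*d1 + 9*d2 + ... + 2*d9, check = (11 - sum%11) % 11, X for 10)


Weighted sum: 247
247 mod 11 = 5

Check digit: 6


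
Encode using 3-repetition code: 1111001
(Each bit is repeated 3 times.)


Each bit -> 3 copies

111111111111000000111


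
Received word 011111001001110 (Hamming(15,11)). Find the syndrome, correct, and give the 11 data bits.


Syndrome = 0: no error detected

Data: 11101001110 (no errors)


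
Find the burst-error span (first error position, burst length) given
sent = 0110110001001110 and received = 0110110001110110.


XOR: 0000000000111000

Burst at position 10, length 3


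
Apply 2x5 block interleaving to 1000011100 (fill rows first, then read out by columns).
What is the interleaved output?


Matrix:
  10000
  11100
Read columns: 1101010000

1101010000


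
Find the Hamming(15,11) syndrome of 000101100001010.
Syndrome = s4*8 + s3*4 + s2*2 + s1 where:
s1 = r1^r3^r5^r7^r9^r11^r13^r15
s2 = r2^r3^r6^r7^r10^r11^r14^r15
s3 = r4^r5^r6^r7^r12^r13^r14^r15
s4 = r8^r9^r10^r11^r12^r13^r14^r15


s1=1, s2=1, s3=1, s4=0

Syndrome = 7 (error at position 7)


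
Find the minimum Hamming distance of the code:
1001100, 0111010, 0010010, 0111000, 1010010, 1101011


Comparing all pairs, minimum distance: 1
Can detect 0 errors, correct 0 errors

1


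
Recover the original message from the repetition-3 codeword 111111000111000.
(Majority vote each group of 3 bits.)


Groups: 111, 111, 000, 111, 000
Majority votes: 11010

11010


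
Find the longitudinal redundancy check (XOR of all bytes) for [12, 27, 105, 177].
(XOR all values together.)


XOR chain: 12 ^ 27 ^ 105 ^ 177 = 207

207


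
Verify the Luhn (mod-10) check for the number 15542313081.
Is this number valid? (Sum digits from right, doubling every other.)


Luhn sum = 38
38 mod 10 = 8

Invalid (Luhn sum mod 10 = 8)


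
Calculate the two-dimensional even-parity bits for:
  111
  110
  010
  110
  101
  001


Row parities: 101001
Column parities: 001

Row P: 101001, Col P: 001, Corner: 1


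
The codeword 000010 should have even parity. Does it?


Number of 1s: 1

No, parity error (1 ones)


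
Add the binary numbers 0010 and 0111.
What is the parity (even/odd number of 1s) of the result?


0010 = 2
0111 = 7
Sum = 9 = 1001
1s count = 2

even parity (2 ones in 1001)


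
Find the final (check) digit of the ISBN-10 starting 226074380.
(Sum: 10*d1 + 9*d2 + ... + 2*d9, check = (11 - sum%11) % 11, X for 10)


Weighted sum: 184
184 mod 11 = 8

Check digit: 3


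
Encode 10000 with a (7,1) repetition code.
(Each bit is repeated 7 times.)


Each bit -> 7 copies

11111110000000000000000000000000000


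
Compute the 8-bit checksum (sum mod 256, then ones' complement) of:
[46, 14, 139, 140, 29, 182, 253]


Sum = 803 mod 256 = 35
Complement = 220

220


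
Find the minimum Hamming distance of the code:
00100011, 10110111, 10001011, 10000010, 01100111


Comparing all pairs, minimum distance: 2
Can detect 1 errors, correct 0 errors

2


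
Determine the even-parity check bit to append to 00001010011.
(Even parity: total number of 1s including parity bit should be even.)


Number of 1s in data: 4
Parity bit: 0

0


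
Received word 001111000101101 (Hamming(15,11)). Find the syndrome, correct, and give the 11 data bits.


Syndrome = 0: no error detected

Data: 11100101101 (no errors)


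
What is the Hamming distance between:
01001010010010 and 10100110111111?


XOR: 11101100101101
Count of 1s: 9

9


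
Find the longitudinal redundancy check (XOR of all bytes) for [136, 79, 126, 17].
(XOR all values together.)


XOR chain: 136 ^ 79 ^ 126 ^ 17 = 168

168


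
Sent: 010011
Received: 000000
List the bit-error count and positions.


XOR: 010011

3 error(s) at position(s): 1, 4, 5


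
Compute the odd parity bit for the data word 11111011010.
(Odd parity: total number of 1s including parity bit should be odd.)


Number of 1s in data: 8
Parity bit: 1

1


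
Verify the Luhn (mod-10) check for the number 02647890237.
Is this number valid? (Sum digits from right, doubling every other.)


Luhn sum = 56
56 mod 10 = 6

Invalid (Luhn sum mod 10 = 6)


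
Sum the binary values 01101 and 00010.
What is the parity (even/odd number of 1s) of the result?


01101 = 13
00010 = 2
Sum = 15 = 1111
1s count = 4

even parity (4 ones in 1111)


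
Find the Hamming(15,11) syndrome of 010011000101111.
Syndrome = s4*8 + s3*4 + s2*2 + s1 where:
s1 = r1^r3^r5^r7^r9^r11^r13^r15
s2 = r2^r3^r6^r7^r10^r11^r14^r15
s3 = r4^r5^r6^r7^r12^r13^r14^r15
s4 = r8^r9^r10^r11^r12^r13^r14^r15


s1=1, s2=1, s3=0, s4=1

Syndrome = 11 (error at position 11)


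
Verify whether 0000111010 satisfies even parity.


Number of 1s: 4

Yes, parity is correct (4 ones)


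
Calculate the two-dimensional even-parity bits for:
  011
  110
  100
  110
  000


Row parities: 00100
Column parities: 111

Row P: 00100, Col P: 111, Corner: 1


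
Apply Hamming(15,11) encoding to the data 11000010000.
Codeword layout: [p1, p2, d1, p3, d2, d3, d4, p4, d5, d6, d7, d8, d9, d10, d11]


Parity bits: p1=1, p2=0, p3=1, p4=1

101110010010000


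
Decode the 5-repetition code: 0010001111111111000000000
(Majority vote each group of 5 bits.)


Groups: 00100, 01111, 11111, 10000, 00000
Majority votes: 01100

01100


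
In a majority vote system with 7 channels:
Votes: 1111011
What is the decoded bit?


Ones: 6 out of 7
Threshold: 4

1 (6/7 voted 1)


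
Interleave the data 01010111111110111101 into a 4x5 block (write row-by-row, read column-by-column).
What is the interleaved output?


Matrix:
  01010
  11111
  11101
  11101
Read columns: 01111111011111000111

01111111011111000111


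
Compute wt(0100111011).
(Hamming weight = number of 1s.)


Counting 1s in 0100111011

6


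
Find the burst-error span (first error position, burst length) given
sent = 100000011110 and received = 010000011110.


XOR: 110000000000

Burst at position 0, length 2


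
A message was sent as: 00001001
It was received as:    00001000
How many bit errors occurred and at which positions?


XOR: 00000001

1 error(s) at position(s): 7


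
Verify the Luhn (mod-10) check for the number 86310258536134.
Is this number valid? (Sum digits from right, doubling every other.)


Luhn sum = 49
49 mod 10 = 9

Invalid (Luhn sum mod 10 = 9)


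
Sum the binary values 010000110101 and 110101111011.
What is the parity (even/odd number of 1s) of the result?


010000110101 = 1077
110101111011 = 3451
Sum = 4528 = 1000110110000
1s count = 5

odd parity (5 ones in 1000110110000)


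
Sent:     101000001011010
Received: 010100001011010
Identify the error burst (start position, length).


XOR: 111100000000000

Burst at position 0, length 4


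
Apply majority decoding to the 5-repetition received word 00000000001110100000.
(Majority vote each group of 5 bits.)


Groups: 00000, 00000, 11101, 00000
Majority votes: 0010

0010


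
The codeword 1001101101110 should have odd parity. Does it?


Number of 1s: 8

No, parity error (8 ones)


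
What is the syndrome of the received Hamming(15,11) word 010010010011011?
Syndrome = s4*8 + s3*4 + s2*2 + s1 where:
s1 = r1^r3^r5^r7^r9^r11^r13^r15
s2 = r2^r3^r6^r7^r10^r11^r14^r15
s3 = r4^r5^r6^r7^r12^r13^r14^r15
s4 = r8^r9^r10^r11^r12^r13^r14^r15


s1=1, s2=0, s3=0, s4=1

Syndrome = 9 (error at position 9)


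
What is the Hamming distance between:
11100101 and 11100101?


XOR: 00000000
Count of 1s: 0

0


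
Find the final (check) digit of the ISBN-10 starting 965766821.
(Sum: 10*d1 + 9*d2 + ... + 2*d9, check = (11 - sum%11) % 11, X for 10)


Weighted sum: 339
339 mod 11 = 9

Check digit: 2


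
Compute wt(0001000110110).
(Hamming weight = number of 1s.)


Counting 1s in 0001000110110

5


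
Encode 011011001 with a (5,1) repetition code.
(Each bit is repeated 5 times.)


Each bit -> 5 copies

000001111111111000001111111111000000000011111


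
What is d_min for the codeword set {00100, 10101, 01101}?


Comparing all pairs, minimum distance: 2
Can detect 1 errors, correct 0 errors

2


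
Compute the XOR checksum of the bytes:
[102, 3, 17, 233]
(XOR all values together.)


XOR chain: 102 ^ 3 ^ 17 ^ 233 = 157

157


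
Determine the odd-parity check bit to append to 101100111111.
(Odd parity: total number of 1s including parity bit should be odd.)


Number of 1s in data: 9
Parity bit: 0

0


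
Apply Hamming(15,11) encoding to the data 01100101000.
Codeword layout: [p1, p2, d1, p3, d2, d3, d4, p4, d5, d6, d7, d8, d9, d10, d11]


Parity bits: p1=1, p2=0, p3=1, p4=0

100111000101000


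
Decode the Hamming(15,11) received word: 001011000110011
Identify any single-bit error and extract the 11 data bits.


Syndrome = 0: no error detected

Data: 11100110011 (no errors)


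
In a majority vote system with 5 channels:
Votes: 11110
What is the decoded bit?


Ones: 4 out of 5
Threshold: 3

1 (4/5 voted 1)


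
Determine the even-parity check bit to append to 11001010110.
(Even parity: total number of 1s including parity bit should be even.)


Number of 1s in data: 6
Parity bit: 0

0


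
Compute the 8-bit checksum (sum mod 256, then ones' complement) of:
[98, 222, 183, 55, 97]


Sum = 655 mod 256 = 143
Complement = 112

112


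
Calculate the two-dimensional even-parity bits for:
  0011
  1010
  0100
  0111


Row parities: 0011
Column parities: 1010

Row P: 0011, Col P: 1010, Corner: 0


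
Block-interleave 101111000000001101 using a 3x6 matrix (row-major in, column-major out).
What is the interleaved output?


Matrix:
  101111
  000000
  001101
Read columns: 100000101101100101

100000101101100101


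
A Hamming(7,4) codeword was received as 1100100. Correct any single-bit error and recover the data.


Syndrome = 6: error at position 6

Data: 0110 (corrected bit 6)


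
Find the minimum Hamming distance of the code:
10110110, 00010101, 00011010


Comparing all pairs, minimum distance: 4
Can detect 3 errors, correct 1 errors

4


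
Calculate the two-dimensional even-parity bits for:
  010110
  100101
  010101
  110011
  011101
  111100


Row parities: 111000
Column parities: 110100

Row P: 111000, Col P: 110100, Corner: 1


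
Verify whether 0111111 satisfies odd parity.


Number of 1s: 6

No, parity error (6 ones)


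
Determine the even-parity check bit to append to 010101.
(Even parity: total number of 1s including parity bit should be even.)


Number of 1s in data: 3
Parity bit: 1

1


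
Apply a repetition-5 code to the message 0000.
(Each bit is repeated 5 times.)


Each bit -> 5 copies

00000000000000000000


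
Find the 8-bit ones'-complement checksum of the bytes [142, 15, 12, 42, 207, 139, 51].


Sum = 608 mod 256 = 96
Complement = 159

159


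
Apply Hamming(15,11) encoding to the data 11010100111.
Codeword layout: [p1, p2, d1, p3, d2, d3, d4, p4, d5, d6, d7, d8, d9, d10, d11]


Parity bits: p1=1, p2=1, p3=1, p4=0

111110100100111


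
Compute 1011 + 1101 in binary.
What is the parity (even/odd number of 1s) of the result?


1011 = 11
1101 = 13
Sum = 24 = 11000
1s count = 2

even parity (2 ones in 11000)


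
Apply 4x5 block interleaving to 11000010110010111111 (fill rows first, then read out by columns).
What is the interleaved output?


Matrix:
  11000
  01011
  00101
  11111
Read columns: 10011101001101010111

10011101001101010111


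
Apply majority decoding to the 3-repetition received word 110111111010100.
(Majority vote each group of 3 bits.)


Groups: 110, 111, 111, 010, 100
Majority votes: 11100

11100


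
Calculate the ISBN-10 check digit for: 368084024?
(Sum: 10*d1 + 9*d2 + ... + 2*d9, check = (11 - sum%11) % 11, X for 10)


Weighted sum: 230
230 mod 11 = 10

Check digit: 1


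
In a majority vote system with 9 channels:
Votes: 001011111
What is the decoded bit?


Ones: 6 out of 9
Threshold: 5

1 (6/9 voted 1)


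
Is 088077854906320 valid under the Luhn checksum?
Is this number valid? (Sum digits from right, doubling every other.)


Luhn sum = 59
59 mod 10 = 9

Invalid (Luhn sum mod 10 = 9)


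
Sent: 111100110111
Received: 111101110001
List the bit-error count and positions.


XOR: 000001000110

3 error(s) at position(s): 5, 9, 10


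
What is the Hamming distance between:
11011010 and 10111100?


XOR: 01100110
Count of 1s: 4

4


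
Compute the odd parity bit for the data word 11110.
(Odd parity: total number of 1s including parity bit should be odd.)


Number of 1s in data: 4
Parity bit: 1

1


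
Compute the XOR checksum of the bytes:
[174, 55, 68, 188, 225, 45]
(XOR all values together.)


XOR chain: 174 ^ 55 ^ 68 ^ 188 ^ 225 ^ 45 = 173

173


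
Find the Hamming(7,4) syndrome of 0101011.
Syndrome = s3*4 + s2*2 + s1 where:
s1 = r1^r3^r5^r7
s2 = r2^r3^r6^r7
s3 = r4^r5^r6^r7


s1=1, s2=1, s3=1

Syndrome = 7 (error at position 7)


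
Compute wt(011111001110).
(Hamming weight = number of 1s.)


Counting 1s in 011111001110

8


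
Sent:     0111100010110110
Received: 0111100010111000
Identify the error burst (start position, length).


XOR: 0000000000001110

Burst at position 12, length 3


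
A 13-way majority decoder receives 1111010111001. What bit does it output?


Ones: 9 out of 13
Threshold: 7

1 (9/13 voted 1)


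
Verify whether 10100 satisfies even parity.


Number of 1s: 2

Yes, parity is correct (2 ones)


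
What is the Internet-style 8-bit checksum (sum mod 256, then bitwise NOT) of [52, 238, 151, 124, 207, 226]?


Sum = 998 mod 256 = 230
Complement = 25

25


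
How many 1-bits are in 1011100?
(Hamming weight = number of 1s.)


Counting 1s in 1011100

4


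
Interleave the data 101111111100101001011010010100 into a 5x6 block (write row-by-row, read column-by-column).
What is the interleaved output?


Matrix:
  101111
  111100
  101001
  011010
  010100
Read columns: 111000101111110110011001010100

111000101111110110011001010100


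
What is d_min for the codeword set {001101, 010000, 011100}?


Comparing all pairs, minimum distance: 2
Can detect 1 errors, correct 0 errors

2


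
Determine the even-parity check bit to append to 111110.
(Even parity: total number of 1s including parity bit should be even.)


Number of 1s in data: 5
Parity bit: 1

1


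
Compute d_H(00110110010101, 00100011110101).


XOR: 00010101100000
Count of 1s: 4

4


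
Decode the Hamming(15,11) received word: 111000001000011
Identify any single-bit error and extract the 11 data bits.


Syndrome = 8: error at position 8

Data: 10001000011 (corrected bit 8)


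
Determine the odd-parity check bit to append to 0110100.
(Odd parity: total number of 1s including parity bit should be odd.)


Number of 1s in data: 3
Parity bit: 0

0


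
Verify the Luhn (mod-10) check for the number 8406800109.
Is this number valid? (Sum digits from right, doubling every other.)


Luhn sum = 34
34 mod 10 = 4

Invalid (Luhn sum mod 10 = 4)


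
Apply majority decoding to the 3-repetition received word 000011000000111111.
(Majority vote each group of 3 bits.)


Groups: 000, 011, 000, 000, 111, 111
Majority votes: 010011

010011


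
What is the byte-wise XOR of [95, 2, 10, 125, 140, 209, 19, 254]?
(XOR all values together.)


XOR chain: 95 ^ 2 ^ 10 ^ 125 ^ 140 ^ 209 ^ 19 ^ 254 = 154

154


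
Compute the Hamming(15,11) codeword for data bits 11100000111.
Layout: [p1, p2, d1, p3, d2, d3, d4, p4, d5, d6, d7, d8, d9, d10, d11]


Parity bits: p1=0, p2=0, p3=1, p4=1

001111010000111


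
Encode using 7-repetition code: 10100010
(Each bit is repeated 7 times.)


Each bit -> 7 copies

11111110000000111111100000000000000000000011111110000000


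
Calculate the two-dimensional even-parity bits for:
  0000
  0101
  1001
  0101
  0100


Row parities: 00001
Column parities: 1101

Row P: 00001, Col P: 1101, Corner: 1


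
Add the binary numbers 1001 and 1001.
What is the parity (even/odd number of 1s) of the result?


1001 = 9
1001 = 9
Sum = 18 = 10010
1s count = 2

even parity (2 ones in 10010)


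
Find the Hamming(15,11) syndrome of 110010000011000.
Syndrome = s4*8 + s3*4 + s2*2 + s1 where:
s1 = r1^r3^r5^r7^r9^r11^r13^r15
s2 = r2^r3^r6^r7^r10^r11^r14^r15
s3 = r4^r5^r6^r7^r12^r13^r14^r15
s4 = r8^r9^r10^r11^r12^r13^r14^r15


s1=1, s2=0, s3=0, s4=0

Syndrome = 1 (error at position 1)


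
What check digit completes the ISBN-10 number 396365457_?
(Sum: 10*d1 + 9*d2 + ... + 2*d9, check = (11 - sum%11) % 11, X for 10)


Weighted sum: 286
286 mod 11 = 0

Check digit: 0


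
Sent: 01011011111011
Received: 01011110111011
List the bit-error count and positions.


XOR: 00000101000000

2 error(s) at position(s): 5, 7


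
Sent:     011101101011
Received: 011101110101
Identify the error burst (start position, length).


XOR: 000000011110

Burst at position 7, length 4


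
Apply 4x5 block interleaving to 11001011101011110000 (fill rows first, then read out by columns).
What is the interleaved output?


Matrix:
  11001
  01110
  10111
  10000
Read columns: 10111100011001101010

10111100011001101010


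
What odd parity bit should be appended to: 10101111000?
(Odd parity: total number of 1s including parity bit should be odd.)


Number of 1s in data: 6
Parity bit: 1

1


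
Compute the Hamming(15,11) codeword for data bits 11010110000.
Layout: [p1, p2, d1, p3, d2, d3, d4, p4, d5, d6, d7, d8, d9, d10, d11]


Parity bits: p1=0, p2=0, p3=0, p4=0

001010100110000


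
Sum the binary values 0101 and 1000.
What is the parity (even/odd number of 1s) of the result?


0101 = 5
1000 = 8
Sum = 13 = 1101
1s count = 3

odd parity (3 ones in 1101)


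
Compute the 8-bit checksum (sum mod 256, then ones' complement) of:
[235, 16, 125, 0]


Sum = 376 mod 256 = 120
Complement = 135

135


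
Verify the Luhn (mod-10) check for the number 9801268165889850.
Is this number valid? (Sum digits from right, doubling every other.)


Luhn sum = 77
77 mod 10 = 7

Invalid (Luhn sum mod 10 = 7)


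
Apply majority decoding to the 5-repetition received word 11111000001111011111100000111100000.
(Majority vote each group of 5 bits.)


Groups: 11111, 00000, 11110, 11111, 10000, 01111, 00000
Majority votes: 1011010

1011010


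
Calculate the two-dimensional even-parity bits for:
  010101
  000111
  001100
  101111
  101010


Row parities: 11011
Column parities: 011011

Row P: 11011, Col P: 011011, Corner: 0


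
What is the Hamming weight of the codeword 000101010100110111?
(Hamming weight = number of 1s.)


Counting 1s in 000101010100110111

9


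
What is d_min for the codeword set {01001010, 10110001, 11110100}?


Comparing all pairs, minimum distance: 3
Can detect 2 errors, correct 1 errors

3


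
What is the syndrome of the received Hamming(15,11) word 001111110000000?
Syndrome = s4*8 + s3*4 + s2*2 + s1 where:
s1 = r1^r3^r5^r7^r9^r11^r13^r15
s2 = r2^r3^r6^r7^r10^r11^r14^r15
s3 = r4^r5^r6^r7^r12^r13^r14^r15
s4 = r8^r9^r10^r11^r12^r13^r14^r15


s1=1, s2=1, s3=0, s4=1

Syndrome = 11 (error at position 11)


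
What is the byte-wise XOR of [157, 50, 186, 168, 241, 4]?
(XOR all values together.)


XOR chain: 157 ^ 50 ^ 186 ^ 168 ^ 241 ^ 4 = 72

72


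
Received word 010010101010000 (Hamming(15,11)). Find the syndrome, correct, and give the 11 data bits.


Syndrome = 2: error at position 2

Data: 01011010000 (corrected bit 2)


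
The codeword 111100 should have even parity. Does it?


Number of 1s: 4

Yes, parity is correct (4 ones)


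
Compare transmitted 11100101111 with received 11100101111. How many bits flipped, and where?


XOR: 00000000000

0 errors (received matches sent)


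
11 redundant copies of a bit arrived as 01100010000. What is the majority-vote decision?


Ones: 3 out of 11
Threshold: 6

0 (3/11 voted 1)


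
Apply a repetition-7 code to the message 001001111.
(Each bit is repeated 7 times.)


Each bit -> 7 copies

000000000000001111111000000000000001111111111111111111111111111


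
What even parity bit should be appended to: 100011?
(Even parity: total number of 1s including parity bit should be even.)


Number of 1s in data: 3
Parity bit: 1

1


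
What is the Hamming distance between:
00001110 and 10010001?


XOR: 10011111
Count of 1s: 6

6


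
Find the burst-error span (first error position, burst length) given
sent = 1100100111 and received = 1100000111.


XOR: 0000100000

Burst at position 4, length 1


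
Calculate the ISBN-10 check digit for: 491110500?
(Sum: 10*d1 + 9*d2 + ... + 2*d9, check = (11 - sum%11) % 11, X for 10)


Weighted sum: 162
162 mod 11 = 8

Check digit: 3


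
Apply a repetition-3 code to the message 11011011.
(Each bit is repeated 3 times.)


Each bit -> 3 copies

111111000111111000111111
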